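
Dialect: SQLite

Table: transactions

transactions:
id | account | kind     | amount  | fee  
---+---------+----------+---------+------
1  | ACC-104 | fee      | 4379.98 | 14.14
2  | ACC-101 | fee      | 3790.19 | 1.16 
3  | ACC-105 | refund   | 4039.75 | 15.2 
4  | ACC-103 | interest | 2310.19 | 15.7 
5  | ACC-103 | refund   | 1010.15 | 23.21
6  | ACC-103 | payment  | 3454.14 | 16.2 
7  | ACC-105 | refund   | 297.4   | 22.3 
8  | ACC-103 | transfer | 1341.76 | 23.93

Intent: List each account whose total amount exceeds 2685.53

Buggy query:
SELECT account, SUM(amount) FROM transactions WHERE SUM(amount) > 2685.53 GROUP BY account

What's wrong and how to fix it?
Bug: WHERE runs before GROUP BY, so aggregates aren't available there

Fix: Move the aggregate condition to a HAVING clause

Corrected query:
SELECT account, SUM(amount) FROM transactions GROUP BY account HAVING SUM(amount) > 2685.53

Result:
account | SUM(amount)
--------+------------
ACC-101 | 3790.19    
ACC-103 | 8116.24    
ACC-104 | 4379.98    
ACC-105 | 4337.15    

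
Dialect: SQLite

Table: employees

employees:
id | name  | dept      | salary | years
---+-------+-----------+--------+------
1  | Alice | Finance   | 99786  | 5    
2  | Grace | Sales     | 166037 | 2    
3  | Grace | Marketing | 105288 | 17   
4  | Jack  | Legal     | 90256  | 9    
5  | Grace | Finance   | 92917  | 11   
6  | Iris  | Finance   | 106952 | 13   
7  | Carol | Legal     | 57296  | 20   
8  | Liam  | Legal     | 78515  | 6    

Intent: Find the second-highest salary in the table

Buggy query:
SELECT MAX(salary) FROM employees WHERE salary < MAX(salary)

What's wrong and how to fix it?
Bug: The inner MAX is an aggregate inside WHERE, which is not allowed

Fix: Put the inner MAX in a scalar subquery

Corrected query:
SELECT MAX(salary) FROM employees WHERE salary < (SELECT MAX(salary) FROM employees)

Result:
MAX(salary)
-----------
106952     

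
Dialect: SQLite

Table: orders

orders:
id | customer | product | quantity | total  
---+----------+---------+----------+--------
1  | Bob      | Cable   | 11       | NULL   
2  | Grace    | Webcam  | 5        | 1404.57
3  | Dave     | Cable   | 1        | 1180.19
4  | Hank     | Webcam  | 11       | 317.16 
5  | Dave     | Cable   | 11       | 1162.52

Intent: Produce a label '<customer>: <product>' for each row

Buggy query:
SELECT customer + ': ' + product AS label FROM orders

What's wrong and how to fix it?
Bug: SQLite uses || for string concatenation; + coerces text to numbers (yielding 0)

Fix: Use the || operator for string concatenation

Corrected query:
SELECT customer || ': ' || product AS label FROM orders

Result:
label        
-------------
Bob: Cable   
Grace: Webcam
Dave: Cable  
Hank: Webcam 
Dave: Cable  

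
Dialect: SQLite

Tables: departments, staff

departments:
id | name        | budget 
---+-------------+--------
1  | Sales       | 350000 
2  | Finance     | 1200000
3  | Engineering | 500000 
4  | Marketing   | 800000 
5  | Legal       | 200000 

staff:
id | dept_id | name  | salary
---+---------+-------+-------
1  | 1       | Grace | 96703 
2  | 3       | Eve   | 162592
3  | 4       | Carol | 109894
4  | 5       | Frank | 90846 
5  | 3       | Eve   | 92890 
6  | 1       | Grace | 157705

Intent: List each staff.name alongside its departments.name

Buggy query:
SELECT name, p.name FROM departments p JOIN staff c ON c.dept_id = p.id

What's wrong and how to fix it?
Bug: Both tables have a 'name' column; the unqualified reference is ambiguous

Fix: Qualify the column with its table alias (c.name)

Corrected query:
SELECT c.name, p.name FROM departments p JOIN staff c ON c.dept_id = p.id

Result:
name  | name       
------+------------
Grace | Sales      
Eve   | Engineering
Carol | Marketing  
Frank | Legal      
Eve   | Engineering
Grace | Sales      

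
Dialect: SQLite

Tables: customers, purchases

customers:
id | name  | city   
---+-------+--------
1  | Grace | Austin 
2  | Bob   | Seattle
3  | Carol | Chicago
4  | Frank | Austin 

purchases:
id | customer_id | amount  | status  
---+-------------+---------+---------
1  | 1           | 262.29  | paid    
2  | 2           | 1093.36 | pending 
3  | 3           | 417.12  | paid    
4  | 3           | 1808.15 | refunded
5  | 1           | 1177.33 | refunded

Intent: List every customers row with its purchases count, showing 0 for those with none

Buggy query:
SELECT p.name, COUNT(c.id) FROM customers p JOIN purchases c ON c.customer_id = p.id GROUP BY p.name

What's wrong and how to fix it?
Bug: INNER JOIN drops customers rows that have no matching purchases rows

Fix: Use LEFT JOIN so parents without children still appear (COUNT(c.id) gives 0)

Corrected query:
SELECT p.name, COUNT(c.id) FROM customers p LEFT JOIN purchases c ON c.customer_id = p.id GROUP BY p.name

Result:
name  | COUNT(c.id)
------+------------
Bob   | 1          
Carol | 2          
Frank | 0          
Grace | 2          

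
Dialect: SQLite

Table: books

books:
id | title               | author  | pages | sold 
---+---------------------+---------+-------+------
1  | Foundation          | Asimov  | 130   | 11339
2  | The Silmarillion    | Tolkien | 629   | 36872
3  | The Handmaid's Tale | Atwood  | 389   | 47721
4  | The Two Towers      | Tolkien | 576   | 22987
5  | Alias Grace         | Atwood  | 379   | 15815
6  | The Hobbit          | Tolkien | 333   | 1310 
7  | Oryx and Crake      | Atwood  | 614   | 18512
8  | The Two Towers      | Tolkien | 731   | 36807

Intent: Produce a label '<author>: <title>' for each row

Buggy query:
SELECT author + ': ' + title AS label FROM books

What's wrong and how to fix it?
Bug: SQLite uses || for string concatenation; + coerces text to numbers (yielding 0)

Fix: Replace + with || to concatenate text

Corrected query:
SELECT author || ': ' || title AS label FROM books

Result:
label                      
---------------------------
Asimov: Foundation         
Tolkien: The Silmarillion  
Atwood: The Handmaid's Tale
Tolkien: The Two Towers    
Atwood: Alias Grace        
Tolkien: The Hobbit        
Atwood: Oryx and Crake     
Tolkien: The Two Towers    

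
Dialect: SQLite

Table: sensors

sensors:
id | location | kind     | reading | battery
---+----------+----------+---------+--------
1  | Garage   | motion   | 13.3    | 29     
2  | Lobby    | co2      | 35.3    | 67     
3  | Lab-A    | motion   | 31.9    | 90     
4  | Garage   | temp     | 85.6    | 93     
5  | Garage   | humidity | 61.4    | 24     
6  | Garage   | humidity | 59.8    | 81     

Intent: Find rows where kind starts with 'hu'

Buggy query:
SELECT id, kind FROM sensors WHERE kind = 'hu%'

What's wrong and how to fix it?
Bug: '=' compares the literal string including the % character; pattern matching needs LIKE

Fix: Replace '=' with LIKE so 'hu%' is treated as a pattern

Corrected query:
SELECT id, kind FROM sensors WHERE kind LIKE 'hu%'

Result:
id | kind    
---+---------
5  | humidity
6  | humidity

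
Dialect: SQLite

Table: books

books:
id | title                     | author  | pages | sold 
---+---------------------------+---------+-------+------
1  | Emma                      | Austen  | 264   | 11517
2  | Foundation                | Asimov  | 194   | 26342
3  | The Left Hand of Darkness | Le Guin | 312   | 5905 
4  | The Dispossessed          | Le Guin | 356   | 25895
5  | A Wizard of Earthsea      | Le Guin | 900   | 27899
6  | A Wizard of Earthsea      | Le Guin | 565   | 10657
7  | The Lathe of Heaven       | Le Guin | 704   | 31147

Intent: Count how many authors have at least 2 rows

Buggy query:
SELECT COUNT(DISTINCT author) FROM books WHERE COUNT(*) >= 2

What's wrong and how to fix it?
Bug: COUNT(*) cannot appear in WHERE; the per-group count doesn't exist yet

Fix: Use a subquery that GROUPs and filters with HAVING, then count its rows

Corrected query:
SELECT COUNT(*) FROM (SELECT author FROM books GROUP BY author HAVING COUNT(*) >= 2)

Result:
COUNT(*)
--------
1       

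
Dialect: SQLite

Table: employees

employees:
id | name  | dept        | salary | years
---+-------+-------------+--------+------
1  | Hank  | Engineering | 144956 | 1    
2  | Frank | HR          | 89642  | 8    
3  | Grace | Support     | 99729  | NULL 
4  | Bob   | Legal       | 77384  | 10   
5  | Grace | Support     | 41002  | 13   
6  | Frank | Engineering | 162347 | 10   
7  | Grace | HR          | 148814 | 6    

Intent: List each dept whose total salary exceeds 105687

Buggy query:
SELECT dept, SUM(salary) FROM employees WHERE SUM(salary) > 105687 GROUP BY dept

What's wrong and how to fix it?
Bug: WHERE runs before GROUP BY, so aggregates aren't available there

Fix: Use HAVING (which filters groups after aggregation) instead of WHERE

Corrected query:
SELECT dept, SUM(salary) FROM employees GROUP BY dept HAVING SUM(salary) > 105687

Result:
dept        | SUM(salary)
------------+------------
Engineering | 307303     
HR          | 238456     
Support     | 140731     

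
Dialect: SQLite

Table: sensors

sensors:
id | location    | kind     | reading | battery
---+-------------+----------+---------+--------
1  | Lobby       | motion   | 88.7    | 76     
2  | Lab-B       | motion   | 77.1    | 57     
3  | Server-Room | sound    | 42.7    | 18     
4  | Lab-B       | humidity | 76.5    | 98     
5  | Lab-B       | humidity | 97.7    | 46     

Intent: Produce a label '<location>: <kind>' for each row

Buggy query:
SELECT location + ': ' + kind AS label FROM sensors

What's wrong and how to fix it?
Bug: '+' is numeric addition; on text columns SQLite converts them to 0 instead of concatenating

Fix: Use the || operator for string concatenation

Corrected query:
SELECT location || ': ' || kind AS label FROM sensors

Result:
label             
------------------
Lobby: motion     
Lab-B: motion     
Server-Room: sound
Lab-B: humidity   
Lab-B: humidity   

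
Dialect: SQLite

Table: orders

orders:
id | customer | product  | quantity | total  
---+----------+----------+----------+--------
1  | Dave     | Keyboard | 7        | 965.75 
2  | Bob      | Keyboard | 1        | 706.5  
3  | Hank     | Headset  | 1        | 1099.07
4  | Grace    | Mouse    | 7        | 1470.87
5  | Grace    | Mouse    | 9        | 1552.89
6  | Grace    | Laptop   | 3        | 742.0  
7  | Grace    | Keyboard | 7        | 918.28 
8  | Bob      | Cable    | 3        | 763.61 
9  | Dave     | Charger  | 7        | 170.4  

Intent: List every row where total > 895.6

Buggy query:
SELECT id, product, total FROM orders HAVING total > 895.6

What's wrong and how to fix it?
Bug: HAVING filters the output of aggregation, but this query has no GROUP BY and no aggregate functions, so SQLite rejects it (HAVING clause on a non-aggregate query); the condition here is per row

Fix: Use WHERE for row-level filtering

Corrected query:
SELECT id, product, total FROM orders WHERE total > 895.6

Result:
id | product  | total  
---+----------+--------
1  | Keyboard | 965.75 
3  | Headset  | 1099.07
4  | Mouse    | 1470.87
5  | Mouse    | 1552.89
7  | Keyboard | 918.28 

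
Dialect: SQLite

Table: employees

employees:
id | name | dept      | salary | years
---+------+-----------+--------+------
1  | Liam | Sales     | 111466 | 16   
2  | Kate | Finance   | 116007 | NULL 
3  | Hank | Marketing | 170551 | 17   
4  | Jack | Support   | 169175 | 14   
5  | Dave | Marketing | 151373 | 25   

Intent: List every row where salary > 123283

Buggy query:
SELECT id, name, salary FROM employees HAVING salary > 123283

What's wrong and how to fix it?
Bug: HAVING filters the output of aggregation, but this query has no GROUP BY and no aggregate functions, so SQLite rejects it (HAVING clause on a non-aggregate query); the condition here is per row

Fix: Replace HAVING with WHERE since the condition applies to individual rows

Corrected query:
SELECT id, name, salary FROM employees WHERE salary > 123283

Result:
id | name | salary
---+------+-------
3  | Hank | 170551
4  | Jack | 169175
5  | Dave | 151373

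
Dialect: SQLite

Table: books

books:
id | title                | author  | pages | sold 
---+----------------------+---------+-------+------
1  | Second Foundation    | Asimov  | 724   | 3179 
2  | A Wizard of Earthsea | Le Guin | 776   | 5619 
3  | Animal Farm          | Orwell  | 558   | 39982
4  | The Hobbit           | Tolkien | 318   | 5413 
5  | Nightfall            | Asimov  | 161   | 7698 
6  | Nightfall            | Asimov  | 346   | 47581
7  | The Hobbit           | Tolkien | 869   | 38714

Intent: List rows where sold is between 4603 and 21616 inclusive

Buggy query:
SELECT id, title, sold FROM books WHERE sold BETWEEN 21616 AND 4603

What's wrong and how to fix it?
Bug: BETWEEN expects the lower bound first; with 21616 AND 4603 the range is empty

Fix: Swap the bounds so the smaller value comes first

Corrected query:
SELECT id, title, sold FROM books WHERE sold BETWEEN 4603 AND 21616

Result:
id | title                | sold
---+----------------------+-----
2  | A Wizard of Earthsea | 5619
4  | The Hobbit           | 5413
5  | Nightfall            | 7698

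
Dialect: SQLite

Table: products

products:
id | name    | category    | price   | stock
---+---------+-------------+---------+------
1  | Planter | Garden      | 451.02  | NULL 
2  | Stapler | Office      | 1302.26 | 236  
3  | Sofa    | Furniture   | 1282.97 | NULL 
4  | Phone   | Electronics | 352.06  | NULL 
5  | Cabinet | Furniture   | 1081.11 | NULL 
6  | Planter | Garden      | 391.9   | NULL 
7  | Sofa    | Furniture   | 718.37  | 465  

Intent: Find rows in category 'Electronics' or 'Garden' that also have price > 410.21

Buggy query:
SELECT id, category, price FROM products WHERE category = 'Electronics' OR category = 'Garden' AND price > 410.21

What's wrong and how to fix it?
Bug: AND binds tighter than OR, so this parses as category = 'Electronics' OR (category = 'Garden' AND price > 410.21)

Fix: Group the OR with parentheses (or use IN), then AND the threshold

Corrected query:
SELECT id, category, price FROM products WHERE (category = 'Electronics' OR category = 'Garden') AND price > 410.21

Result:
id | category | price 
---+----------+-------
1  | Garden   | 451.02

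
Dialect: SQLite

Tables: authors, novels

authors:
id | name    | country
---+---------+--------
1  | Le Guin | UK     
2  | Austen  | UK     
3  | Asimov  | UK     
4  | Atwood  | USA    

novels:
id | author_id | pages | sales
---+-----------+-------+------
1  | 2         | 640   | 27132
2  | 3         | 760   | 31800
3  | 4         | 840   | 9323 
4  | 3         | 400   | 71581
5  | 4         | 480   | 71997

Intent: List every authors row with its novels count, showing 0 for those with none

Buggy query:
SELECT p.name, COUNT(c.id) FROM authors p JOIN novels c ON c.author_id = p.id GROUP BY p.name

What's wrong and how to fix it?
Bug: INNER JOIN drops authors rows that have no matching novels rows

Fix: Switch to LEFT JOIN to retain unmatched parent rows

Corrected query:
SELECT p.name, COUNT(c.id) FROM authors p LEFT JOIN novels c ON c.author_id = p.id GROUP BY p.name

Result:
name    | COUNT(c.id)
--------+------------
Asimov  | 2          
Atwood  | 2          
Austen  | 1          
Le Guin | 0          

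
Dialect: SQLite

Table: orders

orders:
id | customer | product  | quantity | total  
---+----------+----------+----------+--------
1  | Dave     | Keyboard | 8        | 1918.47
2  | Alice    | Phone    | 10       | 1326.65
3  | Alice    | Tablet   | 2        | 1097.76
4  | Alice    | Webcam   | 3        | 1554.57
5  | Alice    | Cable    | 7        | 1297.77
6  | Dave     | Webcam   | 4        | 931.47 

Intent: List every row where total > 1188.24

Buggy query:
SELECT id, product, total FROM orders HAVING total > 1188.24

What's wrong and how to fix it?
Bug: This is a non-aggregate query (no GROUP BY, no aggregates), so in SQLite the HAVING clause is invalid here; a row-level condition belongs in WHERE

Fix: Replace HAVING with WHERE since the condition applies to individual rows

Corrected query:
SELECT id, product, total FROM orders WHERE total > 1188.24

Result:
id | product  | total  
---+----------+--------
1  | Keyboard | 1918.47
2  | Phone    | 1326.65
4  | Webcam   | 1554.57
5  | Cable    | 1297.77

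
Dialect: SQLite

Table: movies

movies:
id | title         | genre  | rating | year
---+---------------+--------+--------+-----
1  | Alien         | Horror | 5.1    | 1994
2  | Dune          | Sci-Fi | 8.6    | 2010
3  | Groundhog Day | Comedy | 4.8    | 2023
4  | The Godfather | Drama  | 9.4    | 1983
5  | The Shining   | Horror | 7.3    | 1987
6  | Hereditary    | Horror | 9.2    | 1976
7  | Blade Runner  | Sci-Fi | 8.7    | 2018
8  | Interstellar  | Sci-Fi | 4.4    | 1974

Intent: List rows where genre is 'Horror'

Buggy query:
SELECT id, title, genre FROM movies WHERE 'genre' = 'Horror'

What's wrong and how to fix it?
Bug: 'genre' in single quotes is a string literal, not the column; the comparison is literal-vs-literal and never true

Fix: Remove the quotes around the column name (or use double quotes for an identifier)

Corrected query:
SELECT id, title, genre FROM movies WHERE genre = 'Horror'

Result:
id | title       | genre 
---+-------------+-------
1  | Alien       | Horror
5  | The Shining | Horror
6  | Hereditary  | Horror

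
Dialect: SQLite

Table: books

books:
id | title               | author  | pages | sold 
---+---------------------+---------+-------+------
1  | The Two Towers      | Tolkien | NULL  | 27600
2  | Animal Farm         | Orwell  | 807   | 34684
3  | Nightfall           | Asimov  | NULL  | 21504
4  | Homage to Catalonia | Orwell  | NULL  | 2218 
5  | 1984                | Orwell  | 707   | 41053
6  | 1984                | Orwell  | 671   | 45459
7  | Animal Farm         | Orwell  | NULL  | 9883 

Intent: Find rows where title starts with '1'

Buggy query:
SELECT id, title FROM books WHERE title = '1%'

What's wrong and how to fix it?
Bug: Wildcards only work with LIKE; '=' treats '%' as a literal character

Fix: Replace '=' with LIKE so '1%' is treated as a pattern

Corrected query:
SELECT id, title FROM books WHERE title LIKE '1%'

Result:
id | title
---+------
5  | 1984 
6  | 1984 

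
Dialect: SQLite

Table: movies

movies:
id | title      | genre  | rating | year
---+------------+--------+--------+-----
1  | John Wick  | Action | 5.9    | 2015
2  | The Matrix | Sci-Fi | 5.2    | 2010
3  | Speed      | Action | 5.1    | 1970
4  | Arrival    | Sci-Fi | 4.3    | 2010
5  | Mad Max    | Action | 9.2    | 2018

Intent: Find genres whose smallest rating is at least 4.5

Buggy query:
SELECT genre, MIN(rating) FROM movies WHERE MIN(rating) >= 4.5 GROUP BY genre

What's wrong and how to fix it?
Bug: MIN() in WHERE is a misuse of aggregate

Fix: Replace WHERE with HAVING after the GROUP BY

Corrected query:
SELECT genre, MIN(rating) FROM movies GROUP BY genre HAVING MIN(rating) >= 4.5

Result:
genre  | MIN(rating)
-------+------------
Action | 5.1        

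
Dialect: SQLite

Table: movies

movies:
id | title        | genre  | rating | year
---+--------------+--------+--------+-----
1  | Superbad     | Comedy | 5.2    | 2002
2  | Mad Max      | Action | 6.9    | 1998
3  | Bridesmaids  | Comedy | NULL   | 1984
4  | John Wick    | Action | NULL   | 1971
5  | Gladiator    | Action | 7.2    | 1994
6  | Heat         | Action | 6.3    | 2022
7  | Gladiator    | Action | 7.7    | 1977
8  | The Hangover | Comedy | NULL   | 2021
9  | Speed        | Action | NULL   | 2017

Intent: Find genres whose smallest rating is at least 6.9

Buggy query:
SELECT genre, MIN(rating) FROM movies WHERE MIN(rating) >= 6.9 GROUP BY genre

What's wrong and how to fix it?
Bug: Aggregates like MIN are computed per group after WHERE runs

Fix: Use HAVING for the per-group MIN condition

Corrected query:
SELECT genre, MIN(rating) FROM movies GROUP BY genre HAVING MIN(rating) >= 6.9

Result:
(no rows)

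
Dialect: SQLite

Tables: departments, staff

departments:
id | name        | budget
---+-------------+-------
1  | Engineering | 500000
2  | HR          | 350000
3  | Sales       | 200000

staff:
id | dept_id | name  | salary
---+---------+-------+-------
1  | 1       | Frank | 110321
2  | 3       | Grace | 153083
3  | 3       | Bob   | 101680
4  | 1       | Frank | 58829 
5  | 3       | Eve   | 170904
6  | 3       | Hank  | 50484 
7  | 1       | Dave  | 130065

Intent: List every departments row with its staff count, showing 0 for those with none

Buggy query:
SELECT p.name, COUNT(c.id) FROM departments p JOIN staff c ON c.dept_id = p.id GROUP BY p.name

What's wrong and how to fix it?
Bug: INNER JOIN drops departments rows that have no matching staff rows

Fix: Use LEFT JOIN so parents without children still appear (COUNT(c.id) gives 0)

Corrected query:
SELECT p.name, COUNT(c.id) FROM departments p LEFT JOIN staff c ON c.dept_id = p.id GROUP BY p.name

Result:
name        | COUNT(c.id)
------------+------------
Engineering | 3          
HR          | 0          
Sales       | 4          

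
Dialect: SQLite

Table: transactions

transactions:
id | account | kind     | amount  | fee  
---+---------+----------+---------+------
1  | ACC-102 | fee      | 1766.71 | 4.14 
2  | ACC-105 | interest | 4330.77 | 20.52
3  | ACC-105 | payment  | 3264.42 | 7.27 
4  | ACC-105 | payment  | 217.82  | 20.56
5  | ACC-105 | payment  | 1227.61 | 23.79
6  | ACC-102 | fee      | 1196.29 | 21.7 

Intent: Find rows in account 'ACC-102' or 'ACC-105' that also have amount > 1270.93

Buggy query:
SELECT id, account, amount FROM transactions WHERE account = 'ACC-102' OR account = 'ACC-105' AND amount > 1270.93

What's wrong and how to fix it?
Bug: Without parentheses, AND is evaluated before OR, so the amount filter only applies to the 'ACC-105' branch

Fix: Group the OR with parentheses (or use IN), then AND the threshold

Corrected query:
SELECT id, account, amount FROM transactions WHERE (account = 'ACC-102' OR account = 'ACC-105') AND amount > 1270.93

Result:
id | account | amount 
---+---------+--------
1  | ACC-102 | 1766.71
2  | ACC-105 | 4330.77
3  | ACC-105 | 3264.42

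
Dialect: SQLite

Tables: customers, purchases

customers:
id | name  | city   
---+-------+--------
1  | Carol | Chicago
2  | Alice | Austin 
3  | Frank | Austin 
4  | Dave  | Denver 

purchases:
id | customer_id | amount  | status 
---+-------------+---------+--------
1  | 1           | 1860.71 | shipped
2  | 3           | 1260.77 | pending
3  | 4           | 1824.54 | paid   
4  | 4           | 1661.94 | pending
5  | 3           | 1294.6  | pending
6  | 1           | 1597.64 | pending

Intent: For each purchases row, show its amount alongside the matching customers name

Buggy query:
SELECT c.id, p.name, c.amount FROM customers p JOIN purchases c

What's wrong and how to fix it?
Bug: Missing join condition: each purchases row is matched to all customers rows instead of just its own

Fix: Specify the join condition linking the foreign key to the parent id

Corrected query:
SELECT c.id, p.name, c.amount FROM customers p JOIN purchases c ON c.customer_id = p.id

Result:
id | name  | amount 
---+-------+--------
1  | Carol | 1860.71
2  | Frank | 1260.77
3  | Dave  | 1824.54
4  | Dave  | 1661.94
5  | Frank | 1294.6 
6  | Carol | 1597.64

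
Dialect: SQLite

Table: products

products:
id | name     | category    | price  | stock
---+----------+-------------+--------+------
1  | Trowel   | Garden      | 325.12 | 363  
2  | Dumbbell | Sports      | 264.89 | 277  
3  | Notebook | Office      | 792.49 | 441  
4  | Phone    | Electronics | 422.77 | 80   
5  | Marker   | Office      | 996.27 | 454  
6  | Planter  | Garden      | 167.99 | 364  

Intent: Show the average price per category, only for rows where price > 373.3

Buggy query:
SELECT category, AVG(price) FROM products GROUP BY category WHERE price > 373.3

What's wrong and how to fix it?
Bug: WHERE cannot follow GROUP BY

Fix: Place WHERE between FROM and GROUP BY

Corrected query:
SELECT category, AVG(price) FROM products WHERE price > 373.3 GROUP BY category

Result:
category    | AVG(price)
------------+-----------
Electronics | 422.77    
Office      | 894.38    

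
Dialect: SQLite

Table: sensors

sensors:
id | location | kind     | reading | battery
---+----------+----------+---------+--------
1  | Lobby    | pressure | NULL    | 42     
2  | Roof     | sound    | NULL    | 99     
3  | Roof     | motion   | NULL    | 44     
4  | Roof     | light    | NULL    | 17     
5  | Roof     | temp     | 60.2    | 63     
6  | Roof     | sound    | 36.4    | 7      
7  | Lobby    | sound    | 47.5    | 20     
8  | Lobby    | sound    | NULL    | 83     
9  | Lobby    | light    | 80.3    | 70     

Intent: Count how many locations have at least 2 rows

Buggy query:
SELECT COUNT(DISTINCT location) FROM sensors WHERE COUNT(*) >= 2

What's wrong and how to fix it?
Bug: WHERE filters individual rows, not groups, so a group-level COUNT is invalid there

Fix: Use a subquery that GROUPs and filters with HAVING, then count its rows

Corrected query:
SELECT COUNT(*) FROM (SELECT location FROM sensors GROUP BY location HAVING COUNT(*) >= 2)

Result:
COUNT(*)
--------
2       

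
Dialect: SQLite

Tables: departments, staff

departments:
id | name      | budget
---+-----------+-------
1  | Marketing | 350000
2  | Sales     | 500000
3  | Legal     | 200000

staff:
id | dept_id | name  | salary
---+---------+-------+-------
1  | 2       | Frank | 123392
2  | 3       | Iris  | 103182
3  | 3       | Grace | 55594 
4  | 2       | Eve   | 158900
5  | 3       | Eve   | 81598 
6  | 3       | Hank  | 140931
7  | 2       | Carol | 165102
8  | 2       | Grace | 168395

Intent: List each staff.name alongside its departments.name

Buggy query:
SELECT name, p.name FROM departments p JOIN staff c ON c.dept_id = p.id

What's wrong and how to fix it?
Bug: Both tables have a 'name' column; the unqualified reference is ambiguous

Fix: Prefix ambiguous columns with the table alias

Corrected query:
SELECT c.name, p.name FROM departments p JOIN staff c ON c.dept_id = p.id

Result:
name  | name 
------+------
Frank | Sales
Iris  | Legal
Grace | Legal
Eve   | Sales
Eve   | Legal
Hank  | Legal
Carol | Sales
Grace | Sales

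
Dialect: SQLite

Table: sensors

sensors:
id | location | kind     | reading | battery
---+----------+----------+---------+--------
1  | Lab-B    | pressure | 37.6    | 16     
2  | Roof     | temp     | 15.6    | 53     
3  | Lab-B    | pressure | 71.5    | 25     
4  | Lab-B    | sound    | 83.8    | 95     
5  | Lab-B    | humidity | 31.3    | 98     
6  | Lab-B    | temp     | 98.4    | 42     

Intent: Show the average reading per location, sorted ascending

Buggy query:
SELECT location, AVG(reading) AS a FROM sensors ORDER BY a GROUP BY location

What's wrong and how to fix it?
Bug: ORDER BY appears before GROUP BY; SQL clause order requires GROUP BY first

Fix: Move ORDER BY to the end, after GROUP BY

Corrected query:
SELECT location, AVG(reading) AS a FROM sensors GROUP BY location ORDER BY a

Result:
location | a    
---------+------
Roof     | 15.6 
Lab-B    | 64.52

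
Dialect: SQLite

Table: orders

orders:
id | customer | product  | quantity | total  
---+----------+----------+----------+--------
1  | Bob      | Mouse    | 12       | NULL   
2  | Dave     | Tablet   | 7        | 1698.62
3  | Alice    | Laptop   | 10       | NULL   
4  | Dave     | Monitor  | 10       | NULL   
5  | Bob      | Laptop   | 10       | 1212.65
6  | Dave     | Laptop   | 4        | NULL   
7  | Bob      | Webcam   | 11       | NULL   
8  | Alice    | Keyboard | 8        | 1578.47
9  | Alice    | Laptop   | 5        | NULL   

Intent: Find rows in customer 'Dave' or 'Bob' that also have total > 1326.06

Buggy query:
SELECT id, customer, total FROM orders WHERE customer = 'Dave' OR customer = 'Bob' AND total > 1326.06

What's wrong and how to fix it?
Bug: AND binds tighter than OR, so this parses as customer = 'Dave' OR (customer = 'Bob' AND total > 1326.06)

Fix: Add parentheses around the OR so the AND applies to both alternatives

Corrected query:
SELECT id, customer, total FROM orders WHERE (customer = 'Dave' OR customer = 'Bob') AND total > 1326.06

Result:
id | customer | total  
---+----------+--------
2  | Dave     | 1698.62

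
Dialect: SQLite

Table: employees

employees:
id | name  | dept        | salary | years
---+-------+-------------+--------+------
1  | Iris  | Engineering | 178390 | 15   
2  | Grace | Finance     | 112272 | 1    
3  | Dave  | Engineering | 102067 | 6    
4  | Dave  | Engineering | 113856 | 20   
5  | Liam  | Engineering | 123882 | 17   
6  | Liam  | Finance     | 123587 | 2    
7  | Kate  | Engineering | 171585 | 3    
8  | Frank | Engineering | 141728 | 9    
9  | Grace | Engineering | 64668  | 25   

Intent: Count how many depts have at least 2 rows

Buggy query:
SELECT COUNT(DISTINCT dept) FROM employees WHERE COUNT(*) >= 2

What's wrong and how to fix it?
Bug: COUNT(*) cannot appear in WHERE; the per-group count doesn't exist yet

Fix: Group first with HAVING COUNT(*) >= 2, then COUNT the resulting groups

Corrected query:
SELECT COUNT(*) FROM (SELECT dept FROM employees GROUP BY dept HAVING COUNT(*) >= 2)

Result:
COUNT(*)
--------
2       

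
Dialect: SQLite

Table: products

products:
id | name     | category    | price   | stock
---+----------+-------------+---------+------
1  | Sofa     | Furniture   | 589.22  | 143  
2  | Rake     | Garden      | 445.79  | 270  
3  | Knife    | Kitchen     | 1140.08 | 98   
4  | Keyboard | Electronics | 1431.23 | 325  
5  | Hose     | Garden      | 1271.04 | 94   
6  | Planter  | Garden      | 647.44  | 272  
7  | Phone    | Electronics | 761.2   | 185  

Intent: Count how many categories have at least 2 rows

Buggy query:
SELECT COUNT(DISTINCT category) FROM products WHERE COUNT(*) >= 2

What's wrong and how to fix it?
Bug: WHERE filters individual rows, not groups, so a group-level COUNT is invalid there

Fix: Group first with HAVING COUNT(*) >= 2, then COUNT the resulting groups

Corrected query:
SELECT COUNT(*) FROM (SELECT category FROM products GROUP BY category HAVING COUNT(*) >= 2)

Result:
COUNT(*)
--------
2       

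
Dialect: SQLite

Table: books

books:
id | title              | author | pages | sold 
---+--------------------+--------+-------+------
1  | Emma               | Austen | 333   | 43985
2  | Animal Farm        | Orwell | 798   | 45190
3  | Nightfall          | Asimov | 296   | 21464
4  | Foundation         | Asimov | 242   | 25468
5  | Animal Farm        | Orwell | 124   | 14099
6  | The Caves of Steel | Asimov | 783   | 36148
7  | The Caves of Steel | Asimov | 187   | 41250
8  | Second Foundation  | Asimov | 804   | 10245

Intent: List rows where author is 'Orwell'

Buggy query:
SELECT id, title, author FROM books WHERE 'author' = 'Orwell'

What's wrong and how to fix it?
Bug: 'author' in single quotes is a string literal, not the column; the comparison is literal-vs-literal and never true

Fix: Reference the column as author without single quotes

Corrected query:
SELECT id, title, author FROM books WHERE author = 'Orwell'

Result:
id | title       | author
---+-------------+-------
2  | Animal Farm | Orwell
5  | Animal Farm | Orwell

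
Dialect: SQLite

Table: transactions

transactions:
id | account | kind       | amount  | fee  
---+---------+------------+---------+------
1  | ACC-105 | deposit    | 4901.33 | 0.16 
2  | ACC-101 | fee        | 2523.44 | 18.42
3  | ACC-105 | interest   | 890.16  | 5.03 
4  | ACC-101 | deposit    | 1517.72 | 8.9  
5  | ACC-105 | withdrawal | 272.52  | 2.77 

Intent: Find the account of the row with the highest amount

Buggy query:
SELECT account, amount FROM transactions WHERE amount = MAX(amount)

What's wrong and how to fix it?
Bug: WHERE is evaluated per row; an aggregate over the whole table isn't defined there

Fix: Use a subquery: WHERE amount = (SELECT MAX(amount) FROM transactions)

Corrected query:
SELECT account, amount FROM transactions WHERE amount = (SELECT MAX(amount) FROM transactions)

Result:
account | amount 
--------+--------
ACC-105 | 4901.33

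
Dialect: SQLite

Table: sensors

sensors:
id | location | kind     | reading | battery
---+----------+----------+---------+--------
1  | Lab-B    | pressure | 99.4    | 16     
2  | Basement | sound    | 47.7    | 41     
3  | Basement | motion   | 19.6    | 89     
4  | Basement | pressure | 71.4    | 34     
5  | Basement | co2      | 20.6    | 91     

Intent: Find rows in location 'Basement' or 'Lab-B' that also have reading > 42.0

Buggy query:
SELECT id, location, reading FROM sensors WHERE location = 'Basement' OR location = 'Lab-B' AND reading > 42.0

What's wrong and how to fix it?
Bug: AND binds tighter than OR, so this parses as location = 'Basement' OR (location = 'Lab-B' AND reading > 42.0)

Fix: Group the OR with parentheses (or use IN), then AND the threshold

Corrected query:
SELECT id, location, reading FROM sensors WHERE (location = 'Basement' OR location = 'Lab-B') AND reading > 42.0

Result:
id | location | reading
---+----------+--------
1  | Lab-B    | 99.4   
2  | Basement | 47.7   
4  | Basement | 71.4   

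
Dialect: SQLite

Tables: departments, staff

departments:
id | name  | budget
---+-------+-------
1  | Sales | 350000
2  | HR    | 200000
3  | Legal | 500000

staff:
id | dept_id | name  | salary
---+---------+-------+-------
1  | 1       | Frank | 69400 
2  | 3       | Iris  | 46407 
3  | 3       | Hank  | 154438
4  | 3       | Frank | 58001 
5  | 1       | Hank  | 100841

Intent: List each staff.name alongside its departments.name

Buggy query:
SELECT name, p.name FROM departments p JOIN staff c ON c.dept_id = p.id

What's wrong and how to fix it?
Bug: Both tables have a 'name' column; the unqualified reference is ambiguous

Fix: Qualify the column with its table alias (c.name)

Corrected query:
SELECT c.name, p.name FROM departments p JOIN staff c ON c.dept_id = p.id

Result:
name  | name 
------+------
Frank | Sales
Iris  | Legal
Hank  | Legal
Frank | Legal
Hank  | Sales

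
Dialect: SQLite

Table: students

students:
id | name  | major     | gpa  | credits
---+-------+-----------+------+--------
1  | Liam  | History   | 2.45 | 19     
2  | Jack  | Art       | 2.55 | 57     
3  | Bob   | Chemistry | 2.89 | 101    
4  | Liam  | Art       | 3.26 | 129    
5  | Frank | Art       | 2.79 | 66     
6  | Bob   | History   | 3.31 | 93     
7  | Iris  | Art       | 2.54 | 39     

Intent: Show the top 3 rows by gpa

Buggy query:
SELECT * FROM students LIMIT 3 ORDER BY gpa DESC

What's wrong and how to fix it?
Bug: ORDER BY cannot follow LIMIT; LIMIT is the final clause

Fix: Swap the clauses: ORDER BY first, then LIMIT

Corrected query:
SELECT * FROM students ORDER BY gpa DESC LIMIT 3

Result:
id | name | major     | gpa  | credits
---+------+-----------+------+--------
6  | Bob  | History   | 3.31 | 93     
4  | Liam | Art       | 3.26 | 129    
3  | Bob  | Chemistry | 2.89 | 101    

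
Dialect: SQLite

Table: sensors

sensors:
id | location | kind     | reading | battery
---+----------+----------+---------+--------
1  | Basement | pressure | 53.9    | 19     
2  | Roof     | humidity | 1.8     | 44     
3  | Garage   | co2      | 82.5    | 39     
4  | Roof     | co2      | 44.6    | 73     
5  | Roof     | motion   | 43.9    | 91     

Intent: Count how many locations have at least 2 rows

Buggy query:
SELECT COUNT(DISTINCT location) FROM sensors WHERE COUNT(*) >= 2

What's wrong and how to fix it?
Bug: COUNT(*) cannot appear in WHERE; the per-group count doesn't exist yet

Fix: Use a subquery that GROUPs and filters with HAVING, then count its rows

Corrected query:
SELECT COUNT(*) FROM (SELECT location FROM sensors GROUP BY location HAVING COUNT(*) >= 2)

Result:
COUNT(*)
--------
1       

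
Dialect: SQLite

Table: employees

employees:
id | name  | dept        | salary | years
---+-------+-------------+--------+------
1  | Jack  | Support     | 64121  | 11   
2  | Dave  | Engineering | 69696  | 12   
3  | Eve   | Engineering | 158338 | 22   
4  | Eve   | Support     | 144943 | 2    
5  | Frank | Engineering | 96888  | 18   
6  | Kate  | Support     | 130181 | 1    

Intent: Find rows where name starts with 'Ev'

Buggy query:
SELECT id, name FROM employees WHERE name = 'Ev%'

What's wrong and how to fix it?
Bug: '=' compares the literal string including the % character; pattern matching needs LIKE

Fix: Replace '=' with LIKE so 'Ev%' is treated as a pattern

Corrected query:
SELECT id, name FROM employees WHERE name LIKE 'Ev%'

Result:
id | name
---+-----
3  | Eve 
4  | Eve 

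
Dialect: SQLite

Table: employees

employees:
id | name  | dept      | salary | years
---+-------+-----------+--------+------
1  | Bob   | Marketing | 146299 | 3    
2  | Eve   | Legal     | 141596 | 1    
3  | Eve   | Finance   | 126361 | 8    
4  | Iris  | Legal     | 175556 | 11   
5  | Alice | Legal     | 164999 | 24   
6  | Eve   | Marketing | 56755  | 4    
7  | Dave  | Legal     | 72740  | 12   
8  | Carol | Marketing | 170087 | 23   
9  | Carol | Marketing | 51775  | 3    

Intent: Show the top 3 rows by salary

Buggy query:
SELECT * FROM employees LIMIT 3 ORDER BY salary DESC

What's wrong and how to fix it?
Bug: ORDER BY cannot follow LIMIT; LIMIT is the final clause

Fix: Sort with ORDER BY, then apply LIMIT

Corrected query:
SELECT * FROM employees ORDER BY salary DESC LIMIT 3

Result:
id | name  | dept      | salary | years
---+-------+-----------+--------+------
4  | Iris  | Legal     | 175556 | 11   
8  | Carol | Marketing | 170087 | 23   
5  | Alice | Legal     | 164999 | 24   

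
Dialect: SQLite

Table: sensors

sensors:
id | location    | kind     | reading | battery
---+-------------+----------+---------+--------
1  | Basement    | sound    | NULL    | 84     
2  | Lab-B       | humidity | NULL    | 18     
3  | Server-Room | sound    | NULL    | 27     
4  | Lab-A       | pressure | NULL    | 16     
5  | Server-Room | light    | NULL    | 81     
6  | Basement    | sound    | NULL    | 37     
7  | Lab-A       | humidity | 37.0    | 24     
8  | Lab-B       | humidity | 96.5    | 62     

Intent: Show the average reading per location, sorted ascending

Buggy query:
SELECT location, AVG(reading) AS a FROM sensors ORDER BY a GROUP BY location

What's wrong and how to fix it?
Bug: GROUP BY must precede ORDER BY

Fix: Reorder: SELECT … FROM … GROUP BY … ORDER BY …

Corrected query:
SELECT location, AVG(reading) AS a FROM sensors GROUP BY location ORDER BY a

Result:
location    | a   
------------+-----
Basement    | NULL
Server-Room | NULL
Lab-A       | 37  
Lab-B       | 96.5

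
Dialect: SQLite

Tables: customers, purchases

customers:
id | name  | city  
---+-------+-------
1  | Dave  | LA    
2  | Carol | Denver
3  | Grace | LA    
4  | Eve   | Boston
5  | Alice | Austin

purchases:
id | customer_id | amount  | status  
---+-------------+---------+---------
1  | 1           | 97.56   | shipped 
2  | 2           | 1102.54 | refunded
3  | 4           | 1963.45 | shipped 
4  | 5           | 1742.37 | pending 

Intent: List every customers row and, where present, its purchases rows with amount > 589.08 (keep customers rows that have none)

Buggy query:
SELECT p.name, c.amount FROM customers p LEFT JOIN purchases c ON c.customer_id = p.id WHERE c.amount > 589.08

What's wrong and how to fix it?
Bug: A WHERE condition on the right-hand table after LEFT JOIN drops unmatched parents

Fix: Move the right-table condition into the ON clause so unmatched parents are kept

Corrected query:
SELECT p.name, c.amount FROM customers p LEFT JOIN purchases c ON c.customer_id = p.id AND c.amount > 589.08

Result:
name  | amount 
------+--------
Dave  | NULL   
Carol | 1102.54
Grace | NULL   
Eve   | 1963.45
Alice | 1742.37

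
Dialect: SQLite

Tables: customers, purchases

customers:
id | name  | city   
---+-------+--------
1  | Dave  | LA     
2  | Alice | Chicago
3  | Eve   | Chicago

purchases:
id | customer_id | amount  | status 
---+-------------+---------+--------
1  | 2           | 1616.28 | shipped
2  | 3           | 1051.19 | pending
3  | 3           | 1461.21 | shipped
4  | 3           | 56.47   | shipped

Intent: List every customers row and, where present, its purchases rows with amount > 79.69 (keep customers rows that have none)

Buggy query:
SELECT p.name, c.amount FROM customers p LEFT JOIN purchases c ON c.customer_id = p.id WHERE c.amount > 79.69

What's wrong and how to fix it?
Bug: A WHERE condition on the right-hand table after LEFT JOIN drops unmatched parents

Fix: Put 'c.amount > 79.69' in the JOIN's ON clause instead of WHERE

Corrected query:
SELECT p.name, c.amount FROM customers p LEFT JOIN purchases c ON c.customer_id = p.id AND c.amount > 79.69

Result:
name  | amount 
------+--------
Dave  | NULL   
Alice | 1616.28
Eve   | 1051.19
Eve   | 1461.21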